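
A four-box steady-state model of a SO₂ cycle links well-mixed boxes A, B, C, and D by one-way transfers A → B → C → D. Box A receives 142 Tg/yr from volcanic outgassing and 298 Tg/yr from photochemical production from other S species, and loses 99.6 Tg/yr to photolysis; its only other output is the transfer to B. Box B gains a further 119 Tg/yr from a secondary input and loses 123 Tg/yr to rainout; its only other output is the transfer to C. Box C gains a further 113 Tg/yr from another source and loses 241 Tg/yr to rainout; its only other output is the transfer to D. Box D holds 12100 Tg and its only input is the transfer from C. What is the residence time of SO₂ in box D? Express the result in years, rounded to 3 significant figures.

Box A: F(A→B) = (142 + 298) − 99.6 = 340.40 Tg/yr.
Box B: F(B→C) = (340.40 + 119) − 123 = 336.40 Tg/yr.
Box C: F(C→D) = (336.40 + 113) − 241 = 208.40 Tg/yr.
Box D throughput = its input = 208.40 Tg/yr; τ = 12100 / 208.40 = 58.06 yr.

58.1 yr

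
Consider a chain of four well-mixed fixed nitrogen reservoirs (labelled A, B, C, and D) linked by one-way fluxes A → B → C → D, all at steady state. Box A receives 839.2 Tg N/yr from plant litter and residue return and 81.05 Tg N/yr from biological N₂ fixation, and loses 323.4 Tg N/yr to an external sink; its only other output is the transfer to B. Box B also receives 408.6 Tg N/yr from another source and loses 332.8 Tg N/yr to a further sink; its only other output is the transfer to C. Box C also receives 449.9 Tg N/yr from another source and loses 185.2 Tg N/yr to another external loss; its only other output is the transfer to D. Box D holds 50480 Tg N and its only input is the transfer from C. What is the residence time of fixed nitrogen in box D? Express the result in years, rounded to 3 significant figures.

53.9 yr

Box A: F(A→B) = (839.2 + 81.05) − 323.4 = 596.85 Tg N/yr.
Box B: F(B→C) = (596.85 + 408.6) − 332.8 = 672.65 Tg N/yr.
Box C: F(C→D) = (672.65 + 449.9) − 185.2 = 937.35 Tg N/yr.
Box D throughput = its input = 937.35 Tg N/yr; τ = 50480 / 937.35 = 53.85 yr.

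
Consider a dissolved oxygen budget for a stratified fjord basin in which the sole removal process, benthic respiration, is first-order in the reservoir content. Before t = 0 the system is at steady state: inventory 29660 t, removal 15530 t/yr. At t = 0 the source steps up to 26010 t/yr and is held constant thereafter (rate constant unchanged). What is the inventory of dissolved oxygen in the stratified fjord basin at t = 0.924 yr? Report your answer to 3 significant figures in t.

τ = M₀/F₀ = 29660/15530 = 1.910 yr; rate constant k = 1/τ.
New steady state M_∞ = F₁/k = F₁·τ = 26010 × 1.910 = 49675 t.
M(t) = M_∞ + (M₀ − M_∞)·e^(−t/τ); t/τ = 0.924/1.910 = 0.4838, so e^(−t/τ) = 0.6164.
M(t) = 49675 − 20020 × 0.6164 = 37337 t.

37300 t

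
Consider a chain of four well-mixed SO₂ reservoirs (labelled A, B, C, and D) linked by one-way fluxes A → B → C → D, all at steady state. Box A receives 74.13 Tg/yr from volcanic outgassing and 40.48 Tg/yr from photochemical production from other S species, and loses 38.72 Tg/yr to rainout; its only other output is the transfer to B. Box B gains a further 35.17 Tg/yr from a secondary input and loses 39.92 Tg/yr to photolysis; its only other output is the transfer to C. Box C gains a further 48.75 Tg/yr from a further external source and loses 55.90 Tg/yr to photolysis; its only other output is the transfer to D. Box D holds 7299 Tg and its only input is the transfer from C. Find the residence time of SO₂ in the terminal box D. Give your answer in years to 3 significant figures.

114 yr

Box A: F(A→B) = (74.13 + 40.48) − 38.72 = 75.890 Tg/yr.
Box B: F(B→C) = (75.890 + 35.17) − 39.92 = 71.140 Tg/yr.
Box C: F(C→D) = (71.140 + 48.75) − 55.90 = 63.990 Tg/yr.
Box D throughput = its input = 63.990 Tg/yr; τ = 7299 / 63.990 = 114.1 yr.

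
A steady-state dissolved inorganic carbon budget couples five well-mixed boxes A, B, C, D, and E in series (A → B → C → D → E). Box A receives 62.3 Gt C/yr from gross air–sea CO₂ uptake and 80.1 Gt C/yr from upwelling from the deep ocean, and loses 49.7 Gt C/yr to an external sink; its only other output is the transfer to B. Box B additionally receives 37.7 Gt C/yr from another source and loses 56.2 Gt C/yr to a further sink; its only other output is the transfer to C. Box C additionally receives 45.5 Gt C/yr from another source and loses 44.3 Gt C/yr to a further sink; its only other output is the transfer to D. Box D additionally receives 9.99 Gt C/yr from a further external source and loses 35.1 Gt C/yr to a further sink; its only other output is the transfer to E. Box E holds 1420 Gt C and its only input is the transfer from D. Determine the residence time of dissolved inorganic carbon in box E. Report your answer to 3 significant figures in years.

Box A: F(A→B) = (62.3 + 80.1) − 49.7 = 92.700 Gt C/yr.
Box B: F(B→C) = (92.700 + 37.7) − 56.2 = 74.200 Gt C/yr.
Box C: F(C→D) = (74.200 + 45.5) − 44.3 = 75.400 Gt C/yr.
Box D: F(D→E) = (75.400 + 9.99) − 35.1 = 50.290 Gt C/yr.
Box E throughput = its input = 50.290 Gt C/yr; τ = 1420 / 50.290 = 28.24 yr.

28.2 yr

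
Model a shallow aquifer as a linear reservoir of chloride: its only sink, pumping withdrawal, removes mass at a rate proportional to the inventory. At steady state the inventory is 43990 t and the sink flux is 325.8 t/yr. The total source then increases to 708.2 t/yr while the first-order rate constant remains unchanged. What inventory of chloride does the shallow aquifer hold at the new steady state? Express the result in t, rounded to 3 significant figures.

Rate constant k = F/M = 325.8 / 43990 = 0.007406 yr⁻¹.
At the new steady state, source = k·M_new ⇒ M_new = 708.2 / 0.007406 = 95620 t.
(Equivalently M_new = M × F_new/F_old = 43990 × 708.2/325.8.)

95600 t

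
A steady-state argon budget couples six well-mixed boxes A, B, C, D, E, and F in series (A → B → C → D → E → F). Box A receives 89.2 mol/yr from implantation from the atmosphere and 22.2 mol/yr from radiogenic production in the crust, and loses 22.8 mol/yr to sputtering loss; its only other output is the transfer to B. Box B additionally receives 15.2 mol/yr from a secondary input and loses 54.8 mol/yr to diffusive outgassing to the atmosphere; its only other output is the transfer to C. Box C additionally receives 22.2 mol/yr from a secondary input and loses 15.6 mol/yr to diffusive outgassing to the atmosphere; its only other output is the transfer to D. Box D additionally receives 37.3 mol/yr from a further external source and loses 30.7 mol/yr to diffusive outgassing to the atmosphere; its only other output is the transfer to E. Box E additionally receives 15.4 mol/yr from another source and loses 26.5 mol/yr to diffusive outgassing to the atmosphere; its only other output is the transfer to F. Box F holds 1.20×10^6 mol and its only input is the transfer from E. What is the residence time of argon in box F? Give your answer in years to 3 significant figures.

23500 yr

Box A: F(A→B) = (89.2 + 22.2) − 22.8 = 88.600 mol/yr.
Box B: F(B→C) = (88.600 + 15.2) − 54.8 = 49.000 mol/yr.
Box C: F(C→D) = (49.000 + 22.2) − 15.6 = 55.600 mol/yr.
Box D: F(D→E) = (55.600 + 37.3) − 30.7 = 62.200 mol/yr.
Box E: F(E→F) = (62.200 + 15.4) − 26.5 = 51.100 mol/yr.
Box F throughput = its input = 51.100 mol/yr; τ = 1.20×10^6 / 51.100 = 23480 yr.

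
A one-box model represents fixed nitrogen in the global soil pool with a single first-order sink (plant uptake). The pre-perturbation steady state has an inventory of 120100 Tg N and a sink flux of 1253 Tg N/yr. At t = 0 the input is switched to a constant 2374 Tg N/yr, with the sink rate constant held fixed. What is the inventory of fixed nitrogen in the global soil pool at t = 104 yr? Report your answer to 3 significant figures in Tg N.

191000 Tg N

Residence time τ = M₀/F₀ = 95.85 yr. The eventual steady state is M_∞ = M₀·(F₁/F₀) = 120100 × 2374/1253 = 227550 Tg N.
The anomaly ΔM(t) = M(t) − M_∞ decays as ΔM₀·e^(−t/τ) with ΔM₀ = 120100 − 227550 = −107400 Tg N.
At t = 104 yr, e^(−t/τ) = e^(−1.085) = 0.3379, so ΔM = −36310 Tg N and M = 227550 − 36310 = 191240 Tg N.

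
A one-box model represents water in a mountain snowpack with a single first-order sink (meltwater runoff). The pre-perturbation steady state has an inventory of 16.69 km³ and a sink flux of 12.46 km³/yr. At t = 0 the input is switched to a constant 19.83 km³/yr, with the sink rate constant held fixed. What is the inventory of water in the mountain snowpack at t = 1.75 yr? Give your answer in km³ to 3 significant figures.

23.9 km³

The sink rate constant is k = F₀/M₀ = 12.46/16.69 = 0.7466 yr⁻¹.
Solving dM/dt = F₁ − kM with M(0) = M₀ gives M(t) = F₁/k + (M₀ − F₁/k)·e^(−kt).
F₁/k = 19.83/0.7466 = 26.562 km³; kt = 0.7466 × 1.75 = 1.306, e^(−kt) = 0.2708.
M(1.75) = 26.562 + (16.69 − 26.562) × 0.2708 = 26.562 − 2.673 = 23.889 km³.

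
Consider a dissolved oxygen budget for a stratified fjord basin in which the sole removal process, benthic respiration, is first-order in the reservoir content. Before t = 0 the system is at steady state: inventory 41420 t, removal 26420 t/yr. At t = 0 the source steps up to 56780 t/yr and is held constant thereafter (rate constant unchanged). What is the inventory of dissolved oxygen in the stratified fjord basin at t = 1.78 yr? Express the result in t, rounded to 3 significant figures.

τ = M₀/F₀ = 41420/26420 = 1.568 yr; rate constant k = 1/τ.
New steady state M_∞ = F₁/k = F₁·τ = 56780 × 1.568 = 89017 t.
M(t) = M_∞ + (M₀ − M_∞)·e^(−t/τ); t/τ = 1.78/1.568 = 1.135, so e^(−t/τ) = 0.3213.
M(t) = 89017 − 47600 × 0.3213 = 73724 t.

73700 t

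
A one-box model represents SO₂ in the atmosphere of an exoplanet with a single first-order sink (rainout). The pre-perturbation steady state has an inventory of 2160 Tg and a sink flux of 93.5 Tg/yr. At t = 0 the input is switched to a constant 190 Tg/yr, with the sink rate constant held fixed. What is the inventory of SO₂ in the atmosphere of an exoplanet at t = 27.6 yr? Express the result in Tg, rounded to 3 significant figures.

τ = M₀/F₀ = 2160/93.5 = 23.10 yr; rate constant k = 1/τ.
New steady state M_∞ = F₁/k = F₁·τ = 190 × 23.10 = 4389.3 Tg.
M(t) = M_∞ + (M₀ − M_∞)·e^(−t/τ); t/τ = 27.6/23.10 = 1.195, so e^(−t/τ) = 0.3028.
M(t) = 4389.3 − 2229 × 0.3028 = 3714.3 Tg.

3710 Tg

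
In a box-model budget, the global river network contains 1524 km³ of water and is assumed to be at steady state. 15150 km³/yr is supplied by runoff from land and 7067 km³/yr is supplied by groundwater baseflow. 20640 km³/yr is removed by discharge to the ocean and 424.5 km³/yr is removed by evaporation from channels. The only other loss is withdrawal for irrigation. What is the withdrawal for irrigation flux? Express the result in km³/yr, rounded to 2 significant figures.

1200 km³/yr

At steady state ΣF_in = ΣF_out.
ΣF_in = 15150 + 7067 = 22217 km³/yr.
Withdrawal for irrigation flux = ΣF_in − (20640 + 424.5) = 22217 − 21060 = 1152 km³/yr.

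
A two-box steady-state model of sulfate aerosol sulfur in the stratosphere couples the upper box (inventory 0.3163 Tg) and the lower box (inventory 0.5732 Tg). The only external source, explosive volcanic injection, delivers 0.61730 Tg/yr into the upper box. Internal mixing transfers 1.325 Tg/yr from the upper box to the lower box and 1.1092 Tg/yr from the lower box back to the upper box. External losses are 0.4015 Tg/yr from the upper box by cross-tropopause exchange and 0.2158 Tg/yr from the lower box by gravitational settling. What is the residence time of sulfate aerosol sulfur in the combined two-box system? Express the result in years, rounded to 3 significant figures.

1.44 yr

Residence time in the combined system uses the total inventory and the total *external* removal — internal exchanges between the two boxes cancel.
M_total = 0.3163 + 0.5732 = 0.88950 Tg.
ΣF_external_out = 0.4015 + 0.2158 = 0.61730 Tg/yr.
τ = M_total / ΣF_ext = 0.88950 / 0.61730 = 1.441 yr.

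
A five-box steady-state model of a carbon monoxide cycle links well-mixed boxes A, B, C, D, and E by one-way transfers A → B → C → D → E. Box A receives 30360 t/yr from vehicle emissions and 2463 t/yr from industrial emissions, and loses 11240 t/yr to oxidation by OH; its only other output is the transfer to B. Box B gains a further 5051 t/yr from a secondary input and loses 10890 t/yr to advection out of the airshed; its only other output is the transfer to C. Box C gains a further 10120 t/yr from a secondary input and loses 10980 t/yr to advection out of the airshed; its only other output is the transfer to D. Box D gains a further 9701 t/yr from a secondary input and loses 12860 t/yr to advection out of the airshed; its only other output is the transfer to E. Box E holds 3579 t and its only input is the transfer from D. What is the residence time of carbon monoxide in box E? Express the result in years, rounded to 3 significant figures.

Box A: F(A→B) = (30360 + 2463) − 11240 = 21583 t/yr.
Box B: F(B→C) = (21583 + 5051) − 10890 = 15744 t/yr.
Box C: F(C→D) = (15744 + 10120) − 10980 = 14884 t/yr.
Box D: F(D→E) = (14884 + 9701) − 12860 = 11725 t/yr.
Box E throughput = its input = 11725 t/yr; τ = 3579 / 11725 = 0.3052 yr.

0.305 yr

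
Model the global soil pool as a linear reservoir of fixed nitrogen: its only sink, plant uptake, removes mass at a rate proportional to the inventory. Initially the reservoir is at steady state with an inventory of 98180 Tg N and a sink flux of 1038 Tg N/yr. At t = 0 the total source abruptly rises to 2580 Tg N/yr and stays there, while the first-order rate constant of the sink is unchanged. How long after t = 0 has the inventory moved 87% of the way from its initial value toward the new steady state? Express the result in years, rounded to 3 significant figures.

τ = M₀/F₀ = 98180/1038 = 94.59 yr.
The remaining gap fraction is e^(−t/τ); 87% covered ⇒ e^(−t/τ) = 0.130.
t = −τ ln(0.130) = 94.59 × 2.040 = 193.0 yr.

193 yr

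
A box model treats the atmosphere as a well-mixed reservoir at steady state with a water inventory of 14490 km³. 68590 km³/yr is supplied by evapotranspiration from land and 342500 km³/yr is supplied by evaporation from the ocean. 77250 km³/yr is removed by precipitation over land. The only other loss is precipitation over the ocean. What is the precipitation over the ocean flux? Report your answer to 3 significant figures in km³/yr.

At steady state ΣF_in = ΣF_out.
ΣF_in = 68590 + 342500 = 411090 km³/yr.
Precipitation over the ocean flux = ΣF_in − (77250) = 411090 − 77250 = 333800 km³/yr.

334000 km³/yr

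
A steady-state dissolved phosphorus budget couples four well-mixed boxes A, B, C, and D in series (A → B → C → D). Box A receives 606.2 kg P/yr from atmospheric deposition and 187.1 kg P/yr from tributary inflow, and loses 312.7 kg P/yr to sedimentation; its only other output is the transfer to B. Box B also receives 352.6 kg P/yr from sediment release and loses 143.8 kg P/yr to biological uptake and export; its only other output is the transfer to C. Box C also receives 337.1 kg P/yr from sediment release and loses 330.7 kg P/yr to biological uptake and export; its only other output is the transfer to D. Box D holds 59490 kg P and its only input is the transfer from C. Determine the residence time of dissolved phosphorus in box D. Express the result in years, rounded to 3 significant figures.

Box A: F(A→B) = (606.2 + 187.1) − 312.7 = 480.60 kg P/yr.
Box B: F(B→C) = (480.60 + 352.6) − 143.8 = 689.40 kg P/yr.
Box C: F(C→D) = (689.40 + 337.1) − 330.7 = 695.80 kg P/yr.
Box D throughput = its input = 695.80 kg P/yr; τ = 59490 / 695.80 = 85.50 yr.

85.5 yr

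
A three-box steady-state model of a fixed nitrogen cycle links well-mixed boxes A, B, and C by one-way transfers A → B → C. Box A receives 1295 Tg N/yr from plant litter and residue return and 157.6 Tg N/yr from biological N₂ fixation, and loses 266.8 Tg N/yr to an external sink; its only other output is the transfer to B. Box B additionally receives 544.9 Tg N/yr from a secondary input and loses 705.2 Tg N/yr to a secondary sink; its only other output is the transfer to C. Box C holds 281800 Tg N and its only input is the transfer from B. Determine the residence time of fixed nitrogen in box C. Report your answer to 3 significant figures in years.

Box A: F(A→B) = (1295 + 157.6) − 266.8 = 1185.8 Tg N/yr.
Box B: F(B→C) = (1185.8 + 544.9) − 705.2 = 1025.5 Tg N/yr.
Box C throughput = its input = 1025.5 Tg N/yr; τ = 281800 / 1025.5 = 274.8 yr.

275 yr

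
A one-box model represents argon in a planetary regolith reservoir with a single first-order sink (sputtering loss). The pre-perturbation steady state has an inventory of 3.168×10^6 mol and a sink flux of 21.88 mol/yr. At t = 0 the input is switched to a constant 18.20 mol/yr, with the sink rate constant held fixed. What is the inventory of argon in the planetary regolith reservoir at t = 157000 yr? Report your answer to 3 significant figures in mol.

2.82×10^6 mol

The sink rate constant is k = F₀/M₀ = 21.88/3.168×10^6 = 6.907×10^-6 yr⁻¹.
Solving dM/dt = F₁ − kM with M(0) = M₀ gives M(t) = F₁/k + (M₀ − F₁/k)·e^(−kt).
F₁/k = 18.20/6.907×10^-6 = 2.6352×10^6 mol; kt = 6.907×10^-6 × 157000 = 1.084, e^(−kt) = 0.3381.
M(157000) = 2.6352×10^6 + (3.168×10^6 − 2.6352×10^6) × 0.3381 = 2.6352×10^6 + 180200 = 2.8153×10^6 mol.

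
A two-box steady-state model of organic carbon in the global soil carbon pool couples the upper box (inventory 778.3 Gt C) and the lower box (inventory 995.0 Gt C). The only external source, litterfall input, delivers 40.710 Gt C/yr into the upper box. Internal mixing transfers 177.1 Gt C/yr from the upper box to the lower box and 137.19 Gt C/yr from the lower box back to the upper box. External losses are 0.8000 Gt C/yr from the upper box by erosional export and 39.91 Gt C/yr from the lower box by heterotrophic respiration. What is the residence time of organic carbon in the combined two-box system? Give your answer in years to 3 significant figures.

43.6 yr

Residence time in the combined system uses the total inventory and the total *external* removal — internal exchanges between the two boxes cancel.
M_total = 778.3 + 995.0 = 1773.3 Gt C.
ΣF_external_out = 0.8000 + 39.91 = 40.710 Gt C/yr.
τ = M_total / ΣF_ext = 1773.3 / 40.710 = 43.56 yr.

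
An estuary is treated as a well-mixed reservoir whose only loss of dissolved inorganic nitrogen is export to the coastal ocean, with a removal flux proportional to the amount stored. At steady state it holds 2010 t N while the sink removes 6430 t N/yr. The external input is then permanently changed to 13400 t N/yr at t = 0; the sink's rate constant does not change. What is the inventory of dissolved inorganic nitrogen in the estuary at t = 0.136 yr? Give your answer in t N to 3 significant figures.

2780 t N

Residence time τ = M₀/F₀ = 0.3126 yr. The eventual steady state is M_∞ = M₀·(F₁/F₀) = 2010 × 13400/6430 = 4188.8 t N.
The anomaly ΔM(t) = M(t) − M_∞ decays as ΔM₀·e^(−t/τ) with ΔM₀ = 2010 − 4188.8 = −2179 t N.
At t = 0.136 yr, e^(−t/τ) = e^(−0.4351) = 0.6472, so ΔM = −1410 t N and M = 4188.8 − 1410 = 2778.6 t N.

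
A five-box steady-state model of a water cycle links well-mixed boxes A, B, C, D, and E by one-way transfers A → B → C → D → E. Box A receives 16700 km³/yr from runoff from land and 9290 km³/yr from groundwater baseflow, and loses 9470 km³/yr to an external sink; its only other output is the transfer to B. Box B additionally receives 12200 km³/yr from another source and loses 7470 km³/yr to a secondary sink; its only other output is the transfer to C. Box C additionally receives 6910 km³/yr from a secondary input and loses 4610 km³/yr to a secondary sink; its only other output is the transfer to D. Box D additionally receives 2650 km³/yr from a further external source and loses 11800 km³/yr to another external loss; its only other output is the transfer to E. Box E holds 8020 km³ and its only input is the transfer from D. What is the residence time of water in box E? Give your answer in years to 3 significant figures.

Box A: F(A→B) = (16700 + 9290) − 9470 = 16520 km³/yr.
Box B: F(B→C) = (16520 + 12200) − 7470 = 21250 km³/yr.
Box C: F(C→D) = (21250 + 6910) − 4610 = 23550 km³/yr.
Box D: F(D→E) = (23550 + 2650) − 11800 = 14400 km³/yr.
Box E throughput = its input = 14400 km³/yr; τ = 8020 / 14400 = 0.5569 yr.

0.557 yr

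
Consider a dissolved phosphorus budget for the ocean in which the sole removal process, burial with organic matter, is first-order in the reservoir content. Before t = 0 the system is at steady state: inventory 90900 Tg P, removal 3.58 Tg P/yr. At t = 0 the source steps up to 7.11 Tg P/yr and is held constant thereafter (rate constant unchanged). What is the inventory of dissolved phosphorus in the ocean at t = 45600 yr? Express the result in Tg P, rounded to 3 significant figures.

τ = M₀/F₀ = 90900/3.58 = 25390 yr; rate constant k = 1/τ.
New steady state M_∞ = F₁/k = F₁·τ = 7.11 × 25390 = 180530 Tg P.
M(t) = M_∞ + (M₀ − M_∞)·e^(−t/τ); t/τ = 45600/25390 = 1.796, so e^(−t/τ) = 0.1660.
M(t) = 180530 − 89630 × 0.1660 = 165650 Tg P.

166000 Tg P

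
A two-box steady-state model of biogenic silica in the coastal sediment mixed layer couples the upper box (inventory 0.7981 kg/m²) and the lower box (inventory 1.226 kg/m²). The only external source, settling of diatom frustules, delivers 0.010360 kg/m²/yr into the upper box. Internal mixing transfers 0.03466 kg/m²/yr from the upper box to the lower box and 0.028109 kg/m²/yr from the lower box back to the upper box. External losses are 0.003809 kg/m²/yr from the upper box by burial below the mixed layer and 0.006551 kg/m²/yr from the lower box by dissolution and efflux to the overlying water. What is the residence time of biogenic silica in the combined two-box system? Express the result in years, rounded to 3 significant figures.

Residence time in the combined system uses the total inventory and the total *external* removal — internal exchanges between the two boxes cancel.
M_total = 0.7981 + 1.226 = 2.0241 kg/m².
ΣF_external_out = 0.003809 + 0.006551 = 0.010360 kg/m²/yr.
τ = M_total / ΣF_ext = 2.0241 / 0.010360 = 195.4 yr.

195 yr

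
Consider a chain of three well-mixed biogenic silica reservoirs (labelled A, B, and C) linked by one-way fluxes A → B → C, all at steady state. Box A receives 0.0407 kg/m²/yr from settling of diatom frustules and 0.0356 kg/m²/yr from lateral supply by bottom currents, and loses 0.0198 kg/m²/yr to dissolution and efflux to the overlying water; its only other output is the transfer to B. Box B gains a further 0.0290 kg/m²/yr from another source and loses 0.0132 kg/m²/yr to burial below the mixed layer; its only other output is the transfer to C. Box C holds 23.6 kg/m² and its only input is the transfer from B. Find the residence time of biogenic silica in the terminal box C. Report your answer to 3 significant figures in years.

326 yr

Box A: F(A→B) = (0.0407 + 0.0356) − 0.0198 = 0.056500 kg/m²/yr.
Box B: F(B→C) = (0.056500 + 0.0290) − 0.0132 = 0.072300 kg/m²/yr.
Box C throughput = its input = 0.072300 kg/m²/yr; τ = 23.6 / 0.072300 = 326.4 yr.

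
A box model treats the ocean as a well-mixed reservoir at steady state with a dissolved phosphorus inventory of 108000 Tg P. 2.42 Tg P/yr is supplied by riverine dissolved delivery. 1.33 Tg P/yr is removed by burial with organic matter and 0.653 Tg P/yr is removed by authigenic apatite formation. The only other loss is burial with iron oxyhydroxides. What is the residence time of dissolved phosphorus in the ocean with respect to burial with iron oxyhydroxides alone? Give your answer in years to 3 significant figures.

At steady state ΣF_in = ΣF_out.
ΣF_in = 2.4200 Tg P/yr.
Burial with iron oxyhydroxides flux = ΣF_in − (1.33 + 0.653) = 2.4200 − 1.983 = 0.4370 Tg P/yr.
τ = M / F = 108000 / 0.4370 = 247100 yr.

247000 yr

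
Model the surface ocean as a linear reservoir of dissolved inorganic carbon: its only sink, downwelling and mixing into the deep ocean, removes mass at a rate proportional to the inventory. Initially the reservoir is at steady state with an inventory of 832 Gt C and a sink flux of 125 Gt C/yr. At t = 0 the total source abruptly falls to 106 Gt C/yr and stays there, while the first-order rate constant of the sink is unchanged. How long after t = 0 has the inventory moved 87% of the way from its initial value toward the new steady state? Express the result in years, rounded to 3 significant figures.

13.6 yr

τ = M₀/F₀ = 832/125 = 6.656 yr.
The remaining gap fraction is e^(−t/τ); 87% covered ⇒ e^(−t/τ) = 0.130.
t = −τ ln(0.130) = 6.656 × 2.040 = 13.58 yr.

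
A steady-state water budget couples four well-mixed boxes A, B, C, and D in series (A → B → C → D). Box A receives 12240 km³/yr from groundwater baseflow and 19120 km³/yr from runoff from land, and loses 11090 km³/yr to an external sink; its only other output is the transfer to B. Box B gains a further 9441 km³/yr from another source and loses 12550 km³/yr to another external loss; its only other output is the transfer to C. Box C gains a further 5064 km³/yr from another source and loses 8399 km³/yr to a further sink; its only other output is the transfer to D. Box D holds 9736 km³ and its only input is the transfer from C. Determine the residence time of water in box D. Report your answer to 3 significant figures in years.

0.704 yr

Box A: F(A→B) = (12240 + 19120) − 11090 = 20270 km³/yr.
Box B: F(B→C) = (20270 + 9441) − 12550 = 17161 km³/yr.
Box C: F(C→D) = (17161 + 5064) − 8399 = 13826 km³/yr.
Box D throughput = its input = 13826 km³/yr; τ = 9736 / 13826 = 0.7042 yr.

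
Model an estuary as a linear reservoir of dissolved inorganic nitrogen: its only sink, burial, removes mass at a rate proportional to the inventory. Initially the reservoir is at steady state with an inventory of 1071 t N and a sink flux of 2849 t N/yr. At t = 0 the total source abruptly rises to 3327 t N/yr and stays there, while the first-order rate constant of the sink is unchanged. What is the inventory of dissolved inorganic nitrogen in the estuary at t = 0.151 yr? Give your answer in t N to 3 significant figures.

The sink rate constant is k = F₀/M₀ = 2849/1071 = 2.660 yr⁻¹.
Solving dM/dt = F₁ − kM with M(0) = M₀ gives M(t) = F₁/k + (M₀ − F₁/k)·e^(−kt).
F₁/k = 3327/2.660 = 1250.7 t N; kt = 2.660 × 0.151 = 0.4017, e^(−kt) = 0.6692.
M(0.151) = 1250.7 + (1071 − 1250.7) × 0.6692 = 1250.7 − 120.2 = 1130.4 t N.

1130 t N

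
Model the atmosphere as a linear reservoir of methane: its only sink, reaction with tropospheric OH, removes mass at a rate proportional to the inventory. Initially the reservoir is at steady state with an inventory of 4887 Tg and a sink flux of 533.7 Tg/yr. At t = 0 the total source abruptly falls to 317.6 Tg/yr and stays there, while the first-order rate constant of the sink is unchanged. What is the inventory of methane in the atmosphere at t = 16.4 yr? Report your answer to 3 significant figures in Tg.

Residence time τ = M₀/F₀ = 9.157 yr. The eventual steady state is M_∞ = M₀·(F₁/F₀) = 4887 × 317.6/533.7 = 2908.2 Tg.
The anomaly ΔM(t) = M(t) − M_∞ decays as ΔM₀·e^(−t/τ) with ΔM₀ = 4887 − 2908.2 = 1979 Tg.
At t = 16.4 yr, e^(−t/τ) = e^(−1.791) = 0.1668, so ΔM = 330.0 Tg and M = 2908.2 + 330.0 = 3238.3 Tg.

3240 Tg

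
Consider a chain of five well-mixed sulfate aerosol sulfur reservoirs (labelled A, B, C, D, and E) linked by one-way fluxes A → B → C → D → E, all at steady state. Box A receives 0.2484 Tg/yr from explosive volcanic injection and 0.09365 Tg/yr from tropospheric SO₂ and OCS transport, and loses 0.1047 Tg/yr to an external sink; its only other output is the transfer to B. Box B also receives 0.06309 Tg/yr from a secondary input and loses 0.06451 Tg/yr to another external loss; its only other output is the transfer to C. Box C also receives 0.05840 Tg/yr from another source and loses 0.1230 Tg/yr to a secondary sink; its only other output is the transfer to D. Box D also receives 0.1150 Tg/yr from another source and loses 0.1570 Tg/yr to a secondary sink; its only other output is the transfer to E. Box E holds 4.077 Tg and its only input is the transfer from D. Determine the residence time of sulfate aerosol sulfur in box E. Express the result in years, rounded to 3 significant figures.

31.5 yr

Box A: F(A→B) = (0.2484 + 0.09365) − 0.1047 = 0.23735 Tg/yr.
Box B: F(B→C) = (0.23735 + 0.06309) − 0.06451 = 0.23593 Tg/yr.
Box C: F(C→D) = (0.23593 + 0.05840) − 0.1230 = 0.17133 Tg/yr.
Box D: F(D→E) = (0.17133 + 0.1150) − 0.1570 = 0.12933 Tg/yr.
Box E throughput = its input = 0.12933 Tg/yr; τ = 4.077 / 0.12933 = 31.52 yr.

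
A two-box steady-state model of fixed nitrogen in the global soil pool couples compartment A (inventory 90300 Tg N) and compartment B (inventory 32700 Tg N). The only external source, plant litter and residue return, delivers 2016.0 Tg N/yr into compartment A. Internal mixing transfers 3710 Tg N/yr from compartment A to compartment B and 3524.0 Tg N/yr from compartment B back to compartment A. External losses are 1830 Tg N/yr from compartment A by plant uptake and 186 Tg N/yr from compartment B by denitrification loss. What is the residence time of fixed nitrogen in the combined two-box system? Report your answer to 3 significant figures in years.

Residence time in the combined system uses the total inventory and the total *external* removal — internal exchanges between the two boxes cancel.
M_total = 90300 + 32700 = 123000 Tg N.
ΣF_external_out = 1830 + 186 = 2016.0 Tg N/yr.
τ = M_total / ΣF_ext = 123000 / 2016.0 = 61.01 yr.

61.0 yr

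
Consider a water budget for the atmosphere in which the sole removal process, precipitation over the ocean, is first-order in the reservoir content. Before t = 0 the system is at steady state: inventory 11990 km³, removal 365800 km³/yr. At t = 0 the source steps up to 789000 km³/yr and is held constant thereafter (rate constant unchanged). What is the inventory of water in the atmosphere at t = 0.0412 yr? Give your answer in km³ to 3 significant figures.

τ = M₀/F₀ = 11990/365800 = 0.03278 yr; rate constant k = 1/τ.
New steady state M_∞ = F₁/k = F₁·τ = 789000 × 0.03278 = 25861 km³.
M(t) = M_∞ + (M₀ − M_∞)·e^(−t/τ); t/τ = 0.0412/0.03278 = 1.257, so e^(−t/τ) = 0.2845.
M(t) = 25861 − 13870 × 0.2845 = 21915 km³.

21900 km³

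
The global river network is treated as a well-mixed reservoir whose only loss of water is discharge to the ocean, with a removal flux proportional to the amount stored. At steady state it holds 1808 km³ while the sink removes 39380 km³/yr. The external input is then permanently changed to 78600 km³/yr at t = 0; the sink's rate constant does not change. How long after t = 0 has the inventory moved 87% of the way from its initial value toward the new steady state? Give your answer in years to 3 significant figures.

0.0937 yr

τ = M₀/F₀ = 1808/39380 = 0.04591 yr.
The remaining gap fraction is e^(−t/τ); 87% covered ⇒ e^(−t/τ) = 0.130.
t = −τ ln(0.130) = 0.04591 × 2.040 = 0.09367 yr.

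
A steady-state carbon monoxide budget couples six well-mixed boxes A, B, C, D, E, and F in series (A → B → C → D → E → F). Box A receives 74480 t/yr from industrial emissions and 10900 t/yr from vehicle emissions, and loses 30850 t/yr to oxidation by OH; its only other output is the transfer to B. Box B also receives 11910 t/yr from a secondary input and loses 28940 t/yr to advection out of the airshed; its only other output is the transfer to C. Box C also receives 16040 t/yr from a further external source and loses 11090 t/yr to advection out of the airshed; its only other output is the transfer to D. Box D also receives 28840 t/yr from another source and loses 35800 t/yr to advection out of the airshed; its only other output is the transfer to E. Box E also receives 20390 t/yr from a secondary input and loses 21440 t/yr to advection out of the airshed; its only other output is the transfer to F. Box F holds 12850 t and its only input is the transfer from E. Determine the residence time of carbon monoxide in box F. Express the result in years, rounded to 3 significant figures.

0.373 yr

Box A: F(A→B) = (74480 + 10900) − 30850 = 54530 t/yr.
Box B: F(B→C) = (54530 + 11910) − 28940 = 37500 t/yr.
Box C: F(C→D) = (37500 + 16040) − 11090 = 42450 t/yr.
Box D: F(D→E) = (42450 + 28840) − 35800 = 35490 t/yr.
Box E: F(E→F) = (35490 + 20390) − 21440 = 34440 t/yr.
Box F throughput = its input = 34440 t/yr; τ = 12850 / 34440 = 0.3731 yr.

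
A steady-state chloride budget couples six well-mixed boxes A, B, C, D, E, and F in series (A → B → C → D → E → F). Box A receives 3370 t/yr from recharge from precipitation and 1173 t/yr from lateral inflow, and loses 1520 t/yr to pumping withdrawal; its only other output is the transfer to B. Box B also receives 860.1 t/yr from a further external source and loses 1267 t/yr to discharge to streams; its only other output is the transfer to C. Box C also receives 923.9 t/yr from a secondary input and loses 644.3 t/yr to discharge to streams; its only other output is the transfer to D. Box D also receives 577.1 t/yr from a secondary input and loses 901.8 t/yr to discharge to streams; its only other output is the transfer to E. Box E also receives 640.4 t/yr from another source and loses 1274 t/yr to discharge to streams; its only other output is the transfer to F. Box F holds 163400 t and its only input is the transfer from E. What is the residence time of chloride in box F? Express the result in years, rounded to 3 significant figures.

Box A: F(A→B) = (3370 + 1173) − 1520 = 3023.0 t/yr.
Box B: F(B→C) = (3023.0 + 860.1) − 1267 = 2616.1 t/yr.
Box C: F(C→D) = (2616.1 + 923.9) − 644.3 = 2895.7 t/yr.
Box D: F(D→E) = (2895.7 + 577.1) − 901.8 = 2571.0 t/yr.
Box E: F(E→F) = (2571.0 + 640.4) − 1274 = 1937.4 t/yr.
Box F throughput = its input = 1937.4 t/yr; τ = 163400 / 1937.4 = 84.34 yr.

84.3 yr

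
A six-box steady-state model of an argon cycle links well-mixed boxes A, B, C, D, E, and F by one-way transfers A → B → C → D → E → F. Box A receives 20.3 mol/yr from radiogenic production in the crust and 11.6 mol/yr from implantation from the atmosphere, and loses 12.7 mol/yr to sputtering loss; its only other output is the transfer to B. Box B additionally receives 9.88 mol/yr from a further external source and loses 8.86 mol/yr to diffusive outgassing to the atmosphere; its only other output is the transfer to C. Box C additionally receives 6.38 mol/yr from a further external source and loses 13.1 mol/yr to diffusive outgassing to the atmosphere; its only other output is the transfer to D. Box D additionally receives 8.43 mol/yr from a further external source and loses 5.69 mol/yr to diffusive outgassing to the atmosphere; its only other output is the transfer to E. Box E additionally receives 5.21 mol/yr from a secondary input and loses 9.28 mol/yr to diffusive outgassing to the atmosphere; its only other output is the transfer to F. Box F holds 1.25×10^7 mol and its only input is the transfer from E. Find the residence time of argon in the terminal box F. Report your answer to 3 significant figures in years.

1.03×10^6 yr

Box A: F(A→B) = (20.3 + 11.6) − 12.7 = 19.200 mol/yr.
Box B: F(B→C) = (19.200 + 9.88) − 8.86 = 20.220 mol/yr.
Box C: F(C→D) = (20.220 + 6.38) − 13.1 = 13.500 mol/yr.
Box D: F(D→E) = (13.500 + 8.43) − 5.69 = 16.240 mol/yr.
Box E: F(E→F) = (16.240 + 5.21) − 9.28 = 12.170 mol/yr.
Box F throughput = its input = 12.170 mol/yr; τ = 1.25×10^7 / 12.170 = 1.027×10^6 yr.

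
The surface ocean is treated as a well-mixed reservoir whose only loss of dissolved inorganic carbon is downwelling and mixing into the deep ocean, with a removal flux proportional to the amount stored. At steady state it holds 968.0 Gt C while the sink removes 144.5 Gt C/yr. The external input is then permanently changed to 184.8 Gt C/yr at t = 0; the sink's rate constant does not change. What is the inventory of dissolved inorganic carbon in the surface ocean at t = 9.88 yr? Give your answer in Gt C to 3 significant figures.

1180 Gt C

τ = M₀/F₀ = 968.0/144.5 = 6.699 yr; rate constant k = 1/τ.
New steady state M_∞ = F₁/k = F₁·τ = 184.8 × 6.699 = 1238.0 Gt C.
M(t) = M_∞ + (M₀ − M_∞)·e^(−t/τ); t/τ = 9.88/6.699 = 1.475, so e^(−t/τ) = 0.2288.
M(t) = 1238.0 − 270.0 × 0.2288 = 1176.2 Gt C.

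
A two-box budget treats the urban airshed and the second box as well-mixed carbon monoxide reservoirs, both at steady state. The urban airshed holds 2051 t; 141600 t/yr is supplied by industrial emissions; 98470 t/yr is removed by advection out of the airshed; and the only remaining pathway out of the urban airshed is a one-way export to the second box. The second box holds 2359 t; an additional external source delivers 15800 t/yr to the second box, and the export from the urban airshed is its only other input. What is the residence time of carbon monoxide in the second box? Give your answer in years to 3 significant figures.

Balance the urban airshed: ΣF_in = 141600 t/yr.
Export to the second box = ΣF_in − (98470) = 43130 t/yr.
Total input to the second box = 43130 + 15800 = 58930 t/yr; at steady state this equals its total output.
τ = M / F = 2359 / 58930 = 0.04003 yr.

0.0400 yr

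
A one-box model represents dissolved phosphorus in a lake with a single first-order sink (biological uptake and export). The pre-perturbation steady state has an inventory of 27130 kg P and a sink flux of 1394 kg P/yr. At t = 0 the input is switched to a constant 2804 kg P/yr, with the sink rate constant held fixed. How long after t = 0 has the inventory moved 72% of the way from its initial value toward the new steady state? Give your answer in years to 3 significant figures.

24.8 yr

τ = M₀/F₀ = 27130/1394 = 19.46 yr.
The remaining gap fraction is e^(−t/τ); 72% covered ⇒ e^(−t/τ) = 0.280.
t = −τ ln(0.280) = 19.46 × 1.273 = 24.77 yr.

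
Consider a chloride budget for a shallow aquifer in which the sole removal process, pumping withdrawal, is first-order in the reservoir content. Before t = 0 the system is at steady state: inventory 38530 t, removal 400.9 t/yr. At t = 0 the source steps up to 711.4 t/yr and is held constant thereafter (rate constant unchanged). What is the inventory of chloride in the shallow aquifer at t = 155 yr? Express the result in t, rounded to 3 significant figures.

τ = M₀/F₀ = 38530/400.9 = 96.11 yr; rate constant k = 1/τ.
New steady state M_∞ = F₁/k = F₁·τ = 711.4 × 96.11 = 68372 t.
M(t) = M_∞ + (M₀ − M_∞)·e^(−t/τ); t/τ = 155/96.11 = 1.613, so e^(−t/τ) = 0.1993.
M(t) = 68372 − 29840 × 0.1993 = 62423 t.

62400 t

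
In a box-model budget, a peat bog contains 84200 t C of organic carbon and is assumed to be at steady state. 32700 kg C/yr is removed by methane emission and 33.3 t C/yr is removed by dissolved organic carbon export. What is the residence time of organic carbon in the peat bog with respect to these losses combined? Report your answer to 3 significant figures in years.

1280 yr

Convert the methane emission flux: 32700 kg C/yr = 32.70 t C/yr.
Total removal = 32.70 + 33.30 = 66.000 t C/yr.
τ = M / ΣF_out = 84200 / 66.000 = 1276 yr.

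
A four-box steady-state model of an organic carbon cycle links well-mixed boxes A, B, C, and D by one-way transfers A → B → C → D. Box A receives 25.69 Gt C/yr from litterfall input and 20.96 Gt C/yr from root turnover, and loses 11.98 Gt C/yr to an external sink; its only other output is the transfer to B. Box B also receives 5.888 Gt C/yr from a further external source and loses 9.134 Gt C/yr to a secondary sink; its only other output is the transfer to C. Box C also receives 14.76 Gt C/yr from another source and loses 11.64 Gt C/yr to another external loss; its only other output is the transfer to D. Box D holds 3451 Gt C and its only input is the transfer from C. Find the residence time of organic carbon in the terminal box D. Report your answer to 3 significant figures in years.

99.9 yr

Box A: F(A→B) = (25.69 + 20.96) − 11.98 = 34.670 Gt C/yr.
Box B: F(B→C) = (34.670 + 5.888) − 9.134 = 31.424 Gt C/yr.
Box C: F(C→D) = (31.424 + 14.76) − 11.64 = 34.544 Gt C/yr.
Box D throughput = its input = 34.544 Gt C/yr; τ = 3451 / 34.544 = 99.90 yr.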